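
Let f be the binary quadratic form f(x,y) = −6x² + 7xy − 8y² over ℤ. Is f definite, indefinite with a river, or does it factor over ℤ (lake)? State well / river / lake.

D = b²−4ac = 7² − 4·(-6)·(-8) = -143
D < 0 ⇒ definite ⇒ every region one sign ⇒ single well

well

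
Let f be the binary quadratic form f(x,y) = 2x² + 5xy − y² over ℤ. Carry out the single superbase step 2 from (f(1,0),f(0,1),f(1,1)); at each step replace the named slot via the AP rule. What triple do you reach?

start (2,-1,6) = (f(1,0),f(0,1),f(1,1))
replace slot 2: 2·(2+6) − (-1) = 17 → (2,17,6)

2,17,6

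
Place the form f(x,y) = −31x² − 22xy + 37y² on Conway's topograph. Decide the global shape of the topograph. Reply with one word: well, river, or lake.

D = b²−4ac = (-22)² − 4·(-31)·37 = 5072
D > 0 non-square ⇒ indefinite ⇒ periodic river

river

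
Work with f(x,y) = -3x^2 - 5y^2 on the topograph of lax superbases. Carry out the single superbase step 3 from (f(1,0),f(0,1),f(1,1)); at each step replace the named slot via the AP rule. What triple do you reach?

start (-3,-5,-8) = (f(1,0),f(0,1),f(1,1))
replace slot 3: 2·((-3)+(-5)) − (-8) = -8 → (-3,-5,-8)

-3,-5,-8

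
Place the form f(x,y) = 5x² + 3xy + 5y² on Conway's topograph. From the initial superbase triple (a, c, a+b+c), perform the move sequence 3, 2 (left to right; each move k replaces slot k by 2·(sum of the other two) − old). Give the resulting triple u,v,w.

start (5,5,13) = (f(1,0),f(0,1),f(1,1))
replace slot 3: 2·(5+5) − 13 = 7 → (5,5,7)
replace slot 2: 2·(5+7) − 5 = 19 → (5,19,7)

5,19,7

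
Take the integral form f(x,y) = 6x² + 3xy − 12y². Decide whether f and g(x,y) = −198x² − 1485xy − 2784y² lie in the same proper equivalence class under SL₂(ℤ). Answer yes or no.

D₁ = 297, D₂ = 297
river cycle of f (length 4): (6, 15, -3), (-3, 15, 6), (6, 9, -9), (-9, 9, 6)
river cycle of g (length 4): (6, 15, -3), (-3, 15, 6), (6, 9, -9), (-9, 9, 6)
cycles coincide ⇒ equivalent

yes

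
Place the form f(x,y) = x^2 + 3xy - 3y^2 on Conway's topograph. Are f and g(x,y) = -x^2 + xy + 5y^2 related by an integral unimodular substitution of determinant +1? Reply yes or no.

D₁ = 21, D₂ = 21
river cycle of f (length 2): (-3, 3, 1), (1, 3, -3)
river cycle of g (length 2): (-1, 3, 3), (3, 3, -1)
cycles differ ⇒ inequivalent

no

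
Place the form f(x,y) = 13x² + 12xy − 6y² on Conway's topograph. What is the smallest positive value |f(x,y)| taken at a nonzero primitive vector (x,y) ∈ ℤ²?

river: ρ → (-6,12,13)
river: ρ → (13,14,-5)
river: ρ → (-5,16,10)
river: ρ → (10,4,-11)
river: ρ → (-11,18,3)
river: ρ → (3,18,-11)
river: ρ → (-11,4,10)
river: ρ → (10,16,-5)
river: ρ → (-5,14,13)
river: ρ → (13,12,-6)
closes: descent 0, river 10
min |a| on river = 3

3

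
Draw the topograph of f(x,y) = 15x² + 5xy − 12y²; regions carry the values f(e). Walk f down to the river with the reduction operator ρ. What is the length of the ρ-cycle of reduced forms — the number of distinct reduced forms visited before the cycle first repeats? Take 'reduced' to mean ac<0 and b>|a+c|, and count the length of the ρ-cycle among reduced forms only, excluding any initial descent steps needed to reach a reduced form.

D = 745, ⌊√D⌋ = 27
river: ρ → (-12,19,8)
river: ρ → (8,13,-18)
river: ρ → (-18,23,3)
river: ρ → (3,25,-10)
river: ρ → (-10,15,13)
river: ρ → (13,11,-12)
river: ρ → (-12,13,12)
river: ρ → (12,11,-13)
river: ρ → (-13,15,10)
river: ρ → (10,25,-3)
river: ρ → (-3,23,18)
river: ρ → (18,13,-8)
river: ρ → (-8,19,12)
river: ρ → (12,5,-15)
river: ρ → (-15,25,2)
river: ρ → (2,27,-2)
river: ρ → (-2,25,15)
river: ρ → (15,5,-12)
ρ-cycle length = 18 (tail of 0 descent steps not counted)

18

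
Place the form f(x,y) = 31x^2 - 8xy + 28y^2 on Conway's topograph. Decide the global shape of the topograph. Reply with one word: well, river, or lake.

D = b²−4ac = (-8)² − 4·31·28 = -3408
D < 0 ⇒ definite ⇒ every region one sign ⇒ single well

well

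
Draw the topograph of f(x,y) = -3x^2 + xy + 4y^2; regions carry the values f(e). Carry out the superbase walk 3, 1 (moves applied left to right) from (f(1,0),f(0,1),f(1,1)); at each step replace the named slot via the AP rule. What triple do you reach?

start (-3,4,2) = (f(1,0),f(0,1),f(1,1))
replace slot 3: 2·((-3)+4) − 2 = 0 → (-3,4,0)
replace slot 1: 2·(4+0) − (-3) = 11 → (11,4,0)

11,4,0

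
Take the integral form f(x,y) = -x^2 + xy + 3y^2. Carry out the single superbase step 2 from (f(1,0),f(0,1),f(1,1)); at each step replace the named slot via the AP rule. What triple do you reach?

start (-1,3,3) = (f(1,0),f(0,1),f(1,1))
replace slot 2: 2·((-1)+3) − 3 = 1 → (-1,1,3)

-1,1,3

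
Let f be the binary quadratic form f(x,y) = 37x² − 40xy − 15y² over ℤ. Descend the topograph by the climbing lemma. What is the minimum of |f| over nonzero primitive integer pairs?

descent: ρ → (-15,40,37)  [lands on river]
river: ρ → (37,34,-18)
river: ρ → (-18,38,33)
river: ρ → (33,28,-23)
river: ρ → (-23,18,38)
river: ρ → (38,58,-3)
river: ρ → (-3,56,57)
river: ρ → (57,58,-2)
river: ρ → (-2,58,57)
river: ρ → (57,56,-3)
river: ρ → (-3,58,38)
river: ρ → (38,18,-23)
river: ρ → (-23,28,33)
river: ρ → (33,38,-18)
river: ρ → (-18,34,37)
river: ρ → (37,40,-15)
river: ρ → (-15,50,22)
river: ρ → (22,38,-27)
river: ρ → (-27,16,33)
river: ρ → (33,50,-10)
river: ρ → (-10,50,33)
river: ρ → (33,16,-27)
river: ρ → (-27,38,22)
river: ρ → (22,50,-15)
closes: descent 1, river 24
min |a| on river = 2

2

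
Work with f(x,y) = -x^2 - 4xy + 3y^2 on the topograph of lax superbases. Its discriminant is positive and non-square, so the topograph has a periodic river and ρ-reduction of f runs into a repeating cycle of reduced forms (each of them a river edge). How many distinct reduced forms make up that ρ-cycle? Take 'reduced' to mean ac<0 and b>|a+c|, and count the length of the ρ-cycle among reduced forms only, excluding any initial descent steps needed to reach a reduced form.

D = 28, ⌊√D⌋ = 5
descent: ρ → (3,4,-1)  [lands on river]
river: ρ → (-1,4,3)
river: ρ → (3,2,-2)
river: ρ → (-2,2,3)
ρ-cycle length = 4 (tail of 1 descent step not counted)

4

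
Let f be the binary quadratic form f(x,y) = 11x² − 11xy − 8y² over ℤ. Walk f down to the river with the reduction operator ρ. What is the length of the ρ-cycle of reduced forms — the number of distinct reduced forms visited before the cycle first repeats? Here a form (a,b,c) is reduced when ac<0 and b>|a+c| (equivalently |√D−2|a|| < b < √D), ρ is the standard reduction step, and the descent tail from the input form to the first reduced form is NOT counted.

D = 473, ⌊√D⌋ = 21
descent: ρ → (-8,11,11)  [lands on river]
river: ρ → (11,11,-8)
river: ρ → (-8,21,1)
river: ρ → (1,21,-8)
ρ-cycle length = 4 (tail of 1 descent step not counted)

4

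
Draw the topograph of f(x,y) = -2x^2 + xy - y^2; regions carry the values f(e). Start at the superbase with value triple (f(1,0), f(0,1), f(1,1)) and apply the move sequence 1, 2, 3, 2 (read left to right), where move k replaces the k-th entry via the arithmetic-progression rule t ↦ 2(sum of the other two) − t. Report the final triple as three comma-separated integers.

start (-2,-1,-2) = (f(1,0),f(0,1),f(1,1))
replace slot 1: 2·((-1)+(-2)) − (-2) = -4 → (-4,-1,-2)
replace slot 2: 2·((-4)+(-2)) − (-1) = -11 → (-4,-11,-2)
replace slot 3: 2·((-4)+(-11)) − (-2) = -28 → (-4,-11,-28)
replace slot 2: 2·((-4)+(-28)) − (-11) = -53 → (-4,-53,-28)

-4,-53,-28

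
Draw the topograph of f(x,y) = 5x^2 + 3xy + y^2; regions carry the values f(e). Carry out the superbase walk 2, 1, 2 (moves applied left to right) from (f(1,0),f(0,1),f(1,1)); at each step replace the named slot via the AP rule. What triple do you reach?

start (5,1,9) = (f(1,0),f(0,1),f(1,1))
replace slot 2: 2·(5+9) − 1 = 27 → (5,27,9)
replace slot 1: 2·(27+9) − 5 = 67 → (67,27,9)
replace slot 2: 2·(67+9) − 27 = 125 → (67,125,9)

67,125,9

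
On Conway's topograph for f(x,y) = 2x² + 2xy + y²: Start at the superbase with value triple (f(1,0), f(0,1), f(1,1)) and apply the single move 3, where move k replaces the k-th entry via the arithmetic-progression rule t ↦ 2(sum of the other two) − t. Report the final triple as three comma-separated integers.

start (2,1,5) = (f(1,0),f(0,1),f(1,1))
replace slot 3: 2·(2+1) − 5 = 1 → (2,1,1)

2,1,1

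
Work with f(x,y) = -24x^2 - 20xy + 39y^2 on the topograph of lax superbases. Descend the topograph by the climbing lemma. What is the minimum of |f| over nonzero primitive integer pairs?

descent: ρ → (39,20,-24)  [lands on river]
river: ρ → (-24,28,35)
river: ρ → (35,42,-17)
river: ρ → (-17,60,8)
river: ρ → (8,52,-45)
river: ρ → (-45,38,15)
river: ρ → (15,52,-24)
river: ρ → (-24,44,23)
river: ρ → (23,48,-20)
river: ρ → (-20,32,39)
river: ρ → (39,46,-13)
river: ρ → (-13,58,15)
river: ρ → (15,62,-5)
river: ρ → (-5,58,39)
closes: descent 1, river 14
min |a| on river = 5

5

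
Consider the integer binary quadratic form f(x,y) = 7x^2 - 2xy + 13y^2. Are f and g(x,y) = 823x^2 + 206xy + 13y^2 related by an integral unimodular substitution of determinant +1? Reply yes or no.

D₁ = -360, D₂ = -360
f: reduced (well bottom): (7,-2,13) with a≤c, −a<b≤a
g: flip: (823,206,13)→(13,-206,823)
g: translate: b→2 (≡-206 mod 26), so (13,-206,823)→(13,2,7)
g: flip: (13,2,7)→(7,-2,13)
g: reduced (well bottom): (7,-2,13) with a≤c, −a<b≤a
reduced forms (7, -2, 13) vs (7, -2, 13) ⇒ equivalent

yes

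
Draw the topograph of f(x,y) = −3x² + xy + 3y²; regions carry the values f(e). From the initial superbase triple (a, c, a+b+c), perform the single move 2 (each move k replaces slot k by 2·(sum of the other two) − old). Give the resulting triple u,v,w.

start (-3,3,1) = (f(1,0),f(0,1),f(1,1))
replace slot 2: 2·((-3)+1) − 3 = -7 → (-3,-7,1)

-3,-7,1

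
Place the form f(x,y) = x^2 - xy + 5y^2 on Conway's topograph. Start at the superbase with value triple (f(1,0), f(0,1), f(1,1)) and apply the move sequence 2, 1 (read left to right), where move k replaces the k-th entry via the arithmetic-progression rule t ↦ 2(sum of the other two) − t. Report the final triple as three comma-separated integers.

start (1,5,5) = (f(1,0),f(0,1),f(1,1))
replace slot 2: 2·(1+5) − 5 = 7 → (1,7,5)
replace slot 1: 2·(7+5) − 1 = 23 → (23,7,5)

23,7,5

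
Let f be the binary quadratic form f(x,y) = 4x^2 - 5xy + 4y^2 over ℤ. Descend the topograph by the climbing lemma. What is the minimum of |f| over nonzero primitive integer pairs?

translate: b→3 (≡-5 mod 8), so (4,-5,4)→(4,3,3)
flip: (4,3,3)→(3,-3,4)
translate: b→3 (≡-3 mod 6), so (3,-3,4)→(3,3,4)
reduced (well bottom): (3,3,4) with a≤c, −a<b≤a
well minimum = a = 3

3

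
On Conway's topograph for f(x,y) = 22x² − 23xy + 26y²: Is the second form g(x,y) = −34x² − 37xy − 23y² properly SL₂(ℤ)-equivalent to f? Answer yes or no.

D₁ = -1759, D₂ = -1759
f: translate: b→21 (≡-23 mod 44), so (22,-23,26)→(22,21,25)
f: reduced (well bottom): (22,21,25) with a≤c, −a<b≤a
g is negative-definite; reduce −g:
−g: translate: b→-31 (≡37 mod 68), so (34,37,23)→(34,-31,20)
−g: flip: (34,-31,20)→(20,31,34)
−g: translate: b→-9 (≡31 mod 40), so (20,31,34)→(20,-9,23)
−g: reduced (well bottom): (20,-9,23) with a≤c, −a<b≤a
flip sign back: reduced form of g is (-20,9,-23)
reduced forms (22, 21, 25) vs (-20, 9, -23) ⇒ inequivalent

no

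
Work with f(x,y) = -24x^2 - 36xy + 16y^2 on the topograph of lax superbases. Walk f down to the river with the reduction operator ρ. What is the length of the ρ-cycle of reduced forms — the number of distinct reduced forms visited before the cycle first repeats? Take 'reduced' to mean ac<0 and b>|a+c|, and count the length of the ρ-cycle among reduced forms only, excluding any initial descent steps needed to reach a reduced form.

D = 2832, ⌊√D⌋ = 53
descent: ρ → (16,36,-24)  [lands on river]
river: ρ → (-24,12,28)
river: ρ → (28,44,-8)
river: ρ → (-8,52,4)
river: ρ → (4,52,-8)
river: ρ → (-8,44,28)
river: ρ → (28,12,-24)
river: ρ → (-24,36,16)
river: ρ → (16,28,-32)
river: ρ → (-32,36,12)
river: ρ → (12,36,-32)
river: ρ → (-32,28,16)
ρ-cycle length = 12 (tail of 1 descent step not counted)

12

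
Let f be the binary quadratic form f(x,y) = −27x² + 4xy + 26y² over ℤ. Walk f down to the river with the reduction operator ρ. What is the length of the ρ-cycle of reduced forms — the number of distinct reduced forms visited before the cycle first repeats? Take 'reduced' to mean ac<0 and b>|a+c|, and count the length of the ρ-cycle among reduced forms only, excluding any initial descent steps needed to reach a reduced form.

D = 2824, ⌊√D⌋ = 53
river: ρ → (26,48,-5)
river: ρ → (-5,52,6)
river: ρ → (6,44,-37)
river: ρ → (-37,30,13)
river: ρ → (13,48,-10)
river: ρ → (-10,52,3)
river: ρ → (3,50,-27)
river: ρ → (-27,4,26)
ρ-cycle length = 8 (tail of 0 descent steps not counted)

8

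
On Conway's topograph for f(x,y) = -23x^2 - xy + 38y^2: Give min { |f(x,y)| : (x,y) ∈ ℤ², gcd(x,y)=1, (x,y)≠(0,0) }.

descent: ρ → (38,1,-23)
descent: ρ → (-23,45,16)  [lands on river]
river: ρ → (16,51,-14)
river: ρ → (-14,33,43)
river: ρ → (43,53,-4)
river: ρ → (-4,59,1)
river: ρ → (1,59,-4)
river: ρ → (-4,53,43)
river: ρ → (43,33,-14)
river: ρ → (-14,51,16)
river: ρ → (16,45,-23)
river: ρ → (-23,47,14)
river: ρ → (14,37,-38)
river: ρ → (-38,39,13)
river: ρ → (13,39,-38)
river: ρ → (-38,37,14)
river: ρ → (14,47,-23)
closes: descent 2, river 16
min |a| on river = 1

1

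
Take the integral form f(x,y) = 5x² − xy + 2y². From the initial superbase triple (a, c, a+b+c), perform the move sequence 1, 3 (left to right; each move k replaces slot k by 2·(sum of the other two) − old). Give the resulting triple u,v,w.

start (5,2,6) = (f(1,0),f(0,1),f(1,1))
replace slot 1: 2·(2+6) − 5 = 11 → (11,2,6)
replace slot 3: 2·(11+2) − 6 = 20 → (11,2,20)

11,2,20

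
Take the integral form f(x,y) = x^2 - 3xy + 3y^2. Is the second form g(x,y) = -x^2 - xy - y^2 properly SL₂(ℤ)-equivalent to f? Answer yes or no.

D₁ = -3, D₂ = -3
f: translate: b→1 (≡-3 mod 2), so (1,-3,3)→(1,1,1)
f: reduced (well bottom): (1,1,1) with a≤c, −a<b≤a
g is negative-definite; reduce −g:
−g: reduced (well bottom): (1,1,1) with a≤c, −a<b≤a
flip sign back: reduced form of g is (-1,-1,-1)
reduced forms (1, 1, 1) vs (-1, -1, -1) ⇒ inequivalent

no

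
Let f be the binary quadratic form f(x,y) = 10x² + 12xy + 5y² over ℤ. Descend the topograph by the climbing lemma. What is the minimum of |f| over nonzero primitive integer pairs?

translate: b→-8 (≡12 mod 20), so (10,12,5)→(10,-8,3)
flip: (10,-8,3)→(3,8,10)
translate: b→2 (≡8 mod 6), so (3,8,10)→(3,2,5)
reduced (well bottom): (3,2,5) with a≤c, −a<b≤a
well minimum = a = 3

3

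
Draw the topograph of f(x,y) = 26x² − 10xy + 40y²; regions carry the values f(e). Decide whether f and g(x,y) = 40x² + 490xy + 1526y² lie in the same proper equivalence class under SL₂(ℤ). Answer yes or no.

D₁ = -4060, D₂ = -4060
f: reduced (well bottom): (26,-10,40) with a≤c, −a<b≤a
g: translate: b→10 (≡490 mod 80), so (40,490,1526)→(40,10,26)
g: flip: (40,10,26)→(26,-10,40)
g: reduced (well bottom): (26,-10,40) with a≤c, −a<b≤a
reduced forms (26, -10, 40) vs (26, -10, 40) ⇒ equivalent

yes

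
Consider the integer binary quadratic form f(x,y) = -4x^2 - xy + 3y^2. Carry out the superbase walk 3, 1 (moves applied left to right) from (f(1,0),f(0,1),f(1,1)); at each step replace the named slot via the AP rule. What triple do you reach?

start (-4,3,-2) = (f(1,0),f(0,1),f(1,1))
replace slot 3: 2·((-4)+3) − (-2) = 0 → (-4,3,0)
replace slot 1: 2·(3+0) − (-4) = 10 → (10,3,0)

10,3,0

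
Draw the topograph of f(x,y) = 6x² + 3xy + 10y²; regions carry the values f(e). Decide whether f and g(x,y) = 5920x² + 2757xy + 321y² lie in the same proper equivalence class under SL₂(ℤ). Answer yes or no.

D₁ = -231, D₂ = -231
f: reduced (well bottom): (6,3,10) with a≤c, −a<b≤a
g: flip: (5920,2757,321)→(321,-2757,5920)
g: translate: b→-189 (≡-2757 mod 642), so (321,-2757,5920)→(321,-189,28)
g: flip: (321,-189,28)→(28,189,321)
g: translate: b→21 (≡189 mod 56), so (28,189,321)→(28,21,6)
g: flip: (28,21,6)→(6,-21,28)
g: translate: b→3 (≡-21 mod 12), so (6,-21,28)→(6,3,10)
g: reduced (well bottom): (6,3,10) with a≤c, −a<b≤a
reduced forms (6, 3, 10) vs (6, 3, 10) ⇒ equivalent

yes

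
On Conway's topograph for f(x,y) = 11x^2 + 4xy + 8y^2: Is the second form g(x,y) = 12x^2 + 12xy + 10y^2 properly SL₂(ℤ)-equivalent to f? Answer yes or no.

D₁ = -336, D₂ = -336
f: flip: (11,4,8)→(8,-4,11)
f: reduced (well bottom): (8,-4,11) with a≤c, −a<b≤a
g: flip: (12,12,10)→(10,-12,12)
g: translate: b→8 (≡-12 mod 20), so (10,-12,12)→(10,8,10)
g: reduced (well bottom): (10,8,10) with a≤c, −a<b≤a
reduced forms (8, -4, 11) vs (10, 8, 10) ⇒ inequivalent

no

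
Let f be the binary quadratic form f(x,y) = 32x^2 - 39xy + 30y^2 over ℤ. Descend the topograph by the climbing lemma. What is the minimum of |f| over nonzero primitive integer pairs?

translate: b→25 (≡-39 mod 64), so (32,-39,30)→(32,25,23)
flip: (32,25,23)→(23,-25,32)
translate: b→21 (≡-25 mod 46), so (23,-25,32)→(23,21,30)
reduced (well bottom): (23,21,30) with a≤c, −a<b≤a
well minimum = a = 23

23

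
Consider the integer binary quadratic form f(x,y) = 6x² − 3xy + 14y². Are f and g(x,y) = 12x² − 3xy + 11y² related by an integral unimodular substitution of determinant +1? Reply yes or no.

D₁ = -327, D₂ = -519
discriminants differ ⇒ not SL₂(ℤ)-equivalent

no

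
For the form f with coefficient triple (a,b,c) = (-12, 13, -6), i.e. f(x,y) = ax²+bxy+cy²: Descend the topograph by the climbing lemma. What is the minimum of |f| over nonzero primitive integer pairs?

translate: b→11 (≡-13 mod 24), so (12,-13,6)→(12,11,5)
flip: (12,11,5)→(5,-11,12)
translate: b→-1 (≡-11 mod 10), so (5,-11,12)→(5,-1,6)
reduced (well bottom): (5,-1,6) with a≤c, −a<b≤a
well minimum |f| = |-5| = 5 (negative-definite)

5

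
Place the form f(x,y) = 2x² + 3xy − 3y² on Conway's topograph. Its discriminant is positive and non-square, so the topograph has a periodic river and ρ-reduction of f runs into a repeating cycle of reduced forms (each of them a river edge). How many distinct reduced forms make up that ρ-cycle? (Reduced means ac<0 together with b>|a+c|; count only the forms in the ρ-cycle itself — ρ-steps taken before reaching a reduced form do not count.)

D = 33, ⌊√D⌋ = 5
river: ρ → (-3,3,2)
river: ρ → (2,5,-1)
river: ρ → (-1,5,2)
river: ρ → (2,3,-3)
ρ-cycle length = 4 (tail of 0 descent steps not counted)

4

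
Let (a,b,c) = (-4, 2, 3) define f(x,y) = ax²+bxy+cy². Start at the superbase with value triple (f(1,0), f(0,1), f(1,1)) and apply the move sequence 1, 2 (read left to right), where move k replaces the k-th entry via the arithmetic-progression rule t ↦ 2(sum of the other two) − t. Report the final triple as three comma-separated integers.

start (-4,3,1) = (f(1,0),f(0,1),f(1,1))
replace slot 1: 2·(3+1) − (-4) = 12 → (12,3,1)
replace slot 2: 2·(12+1) − 3 = 23 → (12,23,1)

12,23,1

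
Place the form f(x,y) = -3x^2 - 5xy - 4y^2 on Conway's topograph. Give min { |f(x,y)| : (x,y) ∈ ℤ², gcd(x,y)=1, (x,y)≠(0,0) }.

translate: b→-1 (≡5 mod 6), so (3,5,4)→(3,-1,2)
flip: (3,-1,2)→(2,1,3)
reduced (well bottom): (2,1,3) with a≤c, −a<b≤a
well minimum |f| = |-2| = 2 (negative-definite)

2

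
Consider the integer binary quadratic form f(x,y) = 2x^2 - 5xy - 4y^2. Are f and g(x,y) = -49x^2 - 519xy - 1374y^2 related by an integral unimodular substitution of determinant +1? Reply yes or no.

D₁ = 57, D₂ = 57
river cycle of f (length 6): (-4, 5, 2), (2, 7, -1), (-1, 7, 2), (2, 5, -4), (-4, 3, 3), (3, 3, -4)
river cycle of g (length 6): (-4, 5, 2), (2, 7, -1), (-1, 7, 2), (2, 5, -4), (-4, 3, 3), (3, 3, -4)
cycles coincide ⇒ equivalent

yes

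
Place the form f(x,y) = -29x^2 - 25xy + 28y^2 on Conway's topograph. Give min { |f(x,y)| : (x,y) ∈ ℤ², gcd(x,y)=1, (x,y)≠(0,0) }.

descent: ρ → (28,25,-29)  [lands on river]
river: ρ → (-29,33,24)
river: ρ → (24,15,-38)
river: ρ → (-38,61,1)
river: ρ → (1,61,-38)
river: ρ → (-38,15,24)
river: ρ → (24,33,-29)
river: ρ → (-29,25,28)
river: ρ → (28,31,-26)
river: ρ → (-26,21,33)
river: ρ → (33,45,-14)
river: ρ → (-14,39,42)
river: ρ → (42,45,-11)
river: ρ → (-11,43,46)
river: ρ → (46,49,-8)
river: ρ → (-8,47,52)
river: ρ → (52,57,-3)
river: ρ → (-3,57,52)
river: ρ → (52,47,-8)
river: ρ → (-8,49,46)
river: ρ → (46,43,-11)
river: ρ → (-11,45,42)
river: ρ → (42,39,-14)
river: ρ → (-14,45,33)
river: ρ → (33,21,-26)
river: ρ → (-26,31,28)
closes: descent 1, river 26
min |a| on river = 1

1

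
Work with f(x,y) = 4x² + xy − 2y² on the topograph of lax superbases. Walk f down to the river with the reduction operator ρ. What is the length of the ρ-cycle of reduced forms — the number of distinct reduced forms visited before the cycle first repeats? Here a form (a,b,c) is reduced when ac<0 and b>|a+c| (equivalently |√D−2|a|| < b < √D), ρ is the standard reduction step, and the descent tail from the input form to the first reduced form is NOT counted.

D = 33, ⌊√D⌋ = 5
descent: ρ → (-2,3,3)  [lands on river]
river: ρ → (3,3,-2)
river: ρ → (-2,5,1)
river: ρ → (1,5,-2)
ρ-cycle length = 4 (tail of 1 descent step not counted)

4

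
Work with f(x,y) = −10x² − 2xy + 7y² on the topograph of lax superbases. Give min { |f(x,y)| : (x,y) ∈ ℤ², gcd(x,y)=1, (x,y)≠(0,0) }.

descent: ρ → (7,16,-1)  [lands on river]
river: ρ → (-1,16,7)
river: ρ → (7,12,-5)
river: ρ → (-5,8,11)
river: ρ → (11,14,-2)
river: ρ → (-2,14,11)
river: ρ → (11,8,-5)
river: ρ → (-5,12,7)
closes: descent 1, river 8
min |a| on river = 1

1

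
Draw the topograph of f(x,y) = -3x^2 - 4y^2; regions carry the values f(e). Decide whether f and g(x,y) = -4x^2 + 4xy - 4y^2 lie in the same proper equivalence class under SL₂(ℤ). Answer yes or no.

D₁ = -48, D₂ = -48
f is negative-definite; reduce −f:
−f: reduced (well bottom): (3,0,4) with a≤c, −a<b≤a
flip sign back: reduced form of f is (-3,0,-4)
g is negative-definite; reduce −g:
−g: translate: b→4 (≡-4 mod 8), so (4,-4,4)→(4,4,4)
−g: reduced (well bottom): (4,4,4) with a≤c, −a<b≤a
flip sign back: reduced form of g is (-4,-4,-4)
reduced forms (-3, 0, -4) vs (-4, -4, -4) ⇒ inequivalent

no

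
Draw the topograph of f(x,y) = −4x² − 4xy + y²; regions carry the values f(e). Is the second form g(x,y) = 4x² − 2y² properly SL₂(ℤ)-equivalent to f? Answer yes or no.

D₁ = 32, D₂ = 32
river cycle of f (length 2): (1, 4, -4), (-4, 4, 1)
river cycle of g (length 2): (-2, 4, 2), (2, 4, -2)
cycles differ ⇒ inequivalent

no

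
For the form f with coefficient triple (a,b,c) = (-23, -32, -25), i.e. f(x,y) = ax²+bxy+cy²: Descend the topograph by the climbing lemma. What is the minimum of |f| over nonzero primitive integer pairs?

translate: b→-14 (≡32 mod 46), so (23,32,25)→(23,-14,16)
flip: (23,-14,16)→(16,14,23)
reduced (well bottom): (16,14,23) with a≤c, −a<b≤a
well minimum |f| = |-16| = 16 (negative-definite)

16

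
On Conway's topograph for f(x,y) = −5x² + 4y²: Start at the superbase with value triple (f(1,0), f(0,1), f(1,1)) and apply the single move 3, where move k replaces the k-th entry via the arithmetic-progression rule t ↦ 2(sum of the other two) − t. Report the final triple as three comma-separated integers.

start (-5,4,-1) = (f(1,0),f(0,1),f(1,1))
replace slot 3: 2·((-5)+4) − (-1) = -1 → (-5,4,-1)

-5,4,-1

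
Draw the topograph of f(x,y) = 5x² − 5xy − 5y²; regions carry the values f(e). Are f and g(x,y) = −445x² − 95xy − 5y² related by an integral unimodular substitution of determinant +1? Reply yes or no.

D₁ = 125, D₂ = 125
river cycle of f (length 2): (-5, 5, 5), (5, 5, -5)
river cycle of g (length 2): (-5, 5, 5), (5, 5, -5)
cycles coincide ⇒ equivalent

yes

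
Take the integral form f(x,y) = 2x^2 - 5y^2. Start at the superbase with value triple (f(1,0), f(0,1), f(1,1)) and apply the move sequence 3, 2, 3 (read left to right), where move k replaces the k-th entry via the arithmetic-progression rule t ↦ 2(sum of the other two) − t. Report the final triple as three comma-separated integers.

start (2,-5,-3) = (f(1,0),f(0,1),f(1,1))
replace slot 3: 2·(2+(-5)) − (-3) = -3 → (2,-5,-3)
replace slot 2: 2·(2+(-3)) − (-5) = 3 → (2,3,-3)
replace slot 3: 2·(2+3) − (-3) = 13 → (2,3,13)

2,3,13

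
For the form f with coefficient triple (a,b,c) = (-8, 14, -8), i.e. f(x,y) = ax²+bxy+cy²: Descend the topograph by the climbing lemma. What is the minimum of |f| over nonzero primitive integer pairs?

translate: b→2 (≡-14 mod 16), so (8,-14,8)→(8,2,2)
flip: (8,2,2)→(2,-2,8)
translate: b→2 (≡-2 mod 4), so (2,-2,8)→(2,2,8)
reduced (well bottom): (2,2,8) with a≤c, −a<b≤a
well minimum |f| = |-2| = 2 (negative-definite)

2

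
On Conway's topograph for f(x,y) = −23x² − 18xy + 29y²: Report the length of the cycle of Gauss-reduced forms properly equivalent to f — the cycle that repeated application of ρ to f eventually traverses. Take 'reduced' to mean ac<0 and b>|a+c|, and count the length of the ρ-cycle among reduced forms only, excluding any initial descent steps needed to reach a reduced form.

D = 2992, ⌊√D⌋ = 54
descent: ρ → (29,18,-23)  [lands on river]
river: ρ → (-23,28,24)
river: ρ → (24,20,-27)
river: ρ → (-27,34,17)
river: ρ → (17,34,-27)
river: ρ → (-27,20,24)
river: ρ → (24,28,-23)
river: ρ → (-23,18,29)
river: ρ → (29,40,-12)
river: ρ → (-12,32,41)
river: ρ → (41,50,-3)
river: ρ → (-3,52,24)
river: ρ → (24,44,-11)
river: ρ → (-11,44,24)
river: ρ → (24,52,-3)
river: ρ → (-3,50,41)
river: ρ → (41,32,-12)
river: ρ → (-12,40,29)
ρ-cycle length = 18 (tail of 1 descent step not counted)

18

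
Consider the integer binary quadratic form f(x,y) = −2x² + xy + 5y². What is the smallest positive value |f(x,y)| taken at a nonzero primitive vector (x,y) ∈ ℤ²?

descent: ρ → (5,-1,-2)
descent: ρ → (-2,5,2)  [lands on river]
river: ρ → (2,3,-4)
river: ρ → (-4,5,1)
river: ρ → (1,5,-4)
river: ρ → (-4,3,2)
river: ρ → (2,5,-2)
river: ρ → (-2,3,4)
river: ρ → (4,5,-1)
river: ρ → (-1,5,4)
river: ρ → (4,3,-2)
closes: descent 2, river 10
min |a| on river = 1

1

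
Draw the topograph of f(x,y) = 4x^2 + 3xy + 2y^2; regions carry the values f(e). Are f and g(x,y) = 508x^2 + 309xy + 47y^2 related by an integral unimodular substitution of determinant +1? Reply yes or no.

D₁ = -23, D₂ = -23
f: flip: (4,3,2)→(2,-3,4)
f: translate: b→1 (≡-3 mod 4), so (2,-3,4)→(2,1,3)
f: reduced (well bottom): (2,1,3) with a≤c, −a<b≤a
g: flip: (508,309,47)→(47,-309,508)
g: translate: b→-27 (≡-309 mod 94), so (47,-309,508)→(47,-27,4)
g: flip: (47,-27,4)→(4,27,47)
g: translate: b→3 (≡27 mod 8), so (4,27,47)→(4,3,2)
g: flip: (4,3,2)→(2,-3,4)
g: translate: b→1 (≡-3 mod 4), so (2,-3,4)→(2,1,3)
g: reduced (well bottom): (2,1,3) with a≤c, −a<b≤a
reduced forms (2, 1, 3) vs (2, 1, 3) ⇒ equivalent

yes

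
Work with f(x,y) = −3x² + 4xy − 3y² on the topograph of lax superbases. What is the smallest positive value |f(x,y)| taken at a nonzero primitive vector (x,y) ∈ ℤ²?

translate: b→2 (≡-4 mod 6), so (3,-4,3)→(3,2,2)
flip: (3,2,2)→(2,-2,3)
translate: b→2 (≡-2 mod 4), so (2,-2,3)→(2,2,3)
reduced (well bottom): (2,2,3) with a≤c, −a<b≤a
well minimum |f| = |-2| = 2 (negative-definite)

2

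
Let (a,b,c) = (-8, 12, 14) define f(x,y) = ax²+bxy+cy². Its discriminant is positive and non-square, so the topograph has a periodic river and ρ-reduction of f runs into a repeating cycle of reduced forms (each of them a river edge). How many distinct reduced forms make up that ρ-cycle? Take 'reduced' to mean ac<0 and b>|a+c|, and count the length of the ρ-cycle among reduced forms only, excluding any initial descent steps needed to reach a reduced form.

D = 592, ⌊√D⌋ = 24
river: ρ → (14,16,-6)
river: ρ → (-6,20,8)
river: ρ → (8,12,-14)
river: ρ → (-14,16,6)
river: ρ → (6,20,-8)
river: ρ → (-8,12,14)
ρ-cycle length = 6 (tail of 0 descent steps not counted)

6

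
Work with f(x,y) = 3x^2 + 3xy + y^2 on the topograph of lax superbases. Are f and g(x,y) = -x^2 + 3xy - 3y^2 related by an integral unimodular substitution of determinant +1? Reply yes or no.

D₁ = -3, D₂ = -3
f: flip: (3,3,1)→(1,-3,3)
f: translate: b→1 (≡-3 mod 2), so (1,-3,3)→(1,1,1)
f: reduced (well bottom): (1,1,1) with a≤c, −a<b≤a
g is negative-definite; reduce −g:
−g: translate: b→1 (≡-3 mod 2), so (1,-3,3)→(1,1,1)
−g: reduced (well bottom): (1,1,1) with a≤c, −a<b≤a
flip sign back: reduced form of g is (-1,-1,-1)
reduced forms (1, 1, 1) vs (-1, -1, -1) ⇒ inequivalent

no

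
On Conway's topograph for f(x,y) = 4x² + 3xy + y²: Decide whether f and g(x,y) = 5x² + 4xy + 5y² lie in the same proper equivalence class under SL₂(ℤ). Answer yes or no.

D₁ = -7, D₂ = -84
discriminants differ ⇒ not SL₂(ℤ)-equivalent

no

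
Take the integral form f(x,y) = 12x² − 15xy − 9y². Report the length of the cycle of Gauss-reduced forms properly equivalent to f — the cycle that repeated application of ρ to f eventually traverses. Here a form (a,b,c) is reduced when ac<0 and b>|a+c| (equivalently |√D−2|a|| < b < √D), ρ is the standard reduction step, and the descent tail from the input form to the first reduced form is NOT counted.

D = 657, ⌊√D⌋ = 25
descent: ρ → (-9,15,12)  [lands on river]
river: ρ → (12,9,-12)
river: ρ → (-12,15,9)
river: ρ → (9,21,-6)
river: ρ → (-6,15,18)
river: ρ → (18,21,-3)
river: ρ → (-3,21,18)
river: ρ → (18,15,-6)
river: ρ → (-6,21,9)
river: ρ → (9,15,-12)
river: ρ → (-12,9,12)
river: ρ → (12,15,-9)
river: ρ → (-9,21,6)
river: ρ → (6,15,-18)
river: ρ → (-18,21,3)
river: ρ → (3,21,-18)
river: ρ → (-18,15,6)
river: ρ → (6,21,-9)
ρ-cycle length = 18 (tail of 1 descent step not counted)

18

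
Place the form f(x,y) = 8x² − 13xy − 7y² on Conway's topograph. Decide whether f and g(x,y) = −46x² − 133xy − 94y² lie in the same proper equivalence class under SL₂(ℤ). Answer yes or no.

D₁ = 393, D₂ = 393
river cycle of f (length 16): (-7, 13, 8), (8, 19, -1), (-1, 19, 8), (8, 13, -7), (-7, 15, 6), (6, 9, -13), (-13, 17, 2), (2, 19, -4), (-4, 13, 14), (14, 15, -3), … (6 more)
river cycle of g (length 16): (-7, 13, 8), (8, 19, -1), (-1, 19, 8), (8, 13, -7), (-7, 15, 6), (6, 9, -13), (-13, 17, 2), (2, 19, -4), (-4, 13, 14), (14, 15, -3), … (6 more)
cycles coincide ⇒ equivalent

yes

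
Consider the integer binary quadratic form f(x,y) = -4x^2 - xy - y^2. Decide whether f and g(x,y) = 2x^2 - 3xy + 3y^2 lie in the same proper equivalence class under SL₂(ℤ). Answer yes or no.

D₁ = -15, D₂ = -15
f is negative-definite; reduce −f:
−f: flip: (4,1,1)→(1,-1,4)
−f: translate: b→1 (≡-1 mod 2), so (1,-1,4)→(1,1,4)
−f: reduced (well bottom): (1,1,4) with a≤c, −a<b≤a
flip sign back: reduced form of f is (-1,-1,-4)
g: translate: b→1 (≡-3 mod 4), so (2,-3,3)→(2,1,2)
g: reduced (well bottom): (2,1,2) with a≤c, −a<b≤a
reduced forms (-1, -1, -4) vs (2, 1, 2) ⇒ inequivalent

no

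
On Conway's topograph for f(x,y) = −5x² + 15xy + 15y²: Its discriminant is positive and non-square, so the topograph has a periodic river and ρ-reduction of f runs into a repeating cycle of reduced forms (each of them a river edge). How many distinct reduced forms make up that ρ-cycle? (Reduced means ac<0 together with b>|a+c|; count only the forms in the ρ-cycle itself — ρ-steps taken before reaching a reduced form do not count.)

D = 525, ⌊√D⌋ = 22
river: ρ → (15,15,-5)
river: ρ → (-5,15,15)
ρ-cycle length = 2 (tail of 0 descent steps not counted)

2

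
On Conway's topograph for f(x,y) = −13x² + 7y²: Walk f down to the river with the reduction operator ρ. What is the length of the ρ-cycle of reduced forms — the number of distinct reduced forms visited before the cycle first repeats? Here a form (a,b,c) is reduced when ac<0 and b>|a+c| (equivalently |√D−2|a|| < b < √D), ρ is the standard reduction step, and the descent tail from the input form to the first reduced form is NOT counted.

D = 364, ⌊√D⌋ = 19
descent: ρ → (7,14,-6)  [lands on river]
river: ρ → (-6,10,11)
river: ρ → (11,12,-5)
river: ρ → (-5,18,2)
river: ρ → (2,18,-5)
river: ρ → (-5,12,11)
river: ρ → (11,10,-6)
river: ρ → (-6,14,7)
ρ-cycle length = 8 (tail of 1 descent step not counted)

8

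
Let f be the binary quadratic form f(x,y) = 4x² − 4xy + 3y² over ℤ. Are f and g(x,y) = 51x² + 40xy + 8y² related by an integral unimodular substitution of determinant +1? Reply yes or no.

D₁ = -32, D₂ = -32
f: translate: b→4 (≡-4 mod 8), so (4,-4,3)→(4,4,3)
f: flip: (4,4,3)→(3,-4,4)
f: translate: b→2 (≡-4 mod 6), so (3,-4,4)→(3,2,3)
f: reduced (well bottom): (3,2,3) with a≤c, −a<b≤a
g: flip: (51,40,8)→(8,-40,51)
g: translate: b→8 (≡-40 mod 16), so (8,-40,51)→(8,8,3)
g: flip: (8,8,3)→(3,-8,8)
g: translate: b→-2 (≡-8 mod 6), so (3,-8,8)→(3,-2,3)
g: flip: (3,-2,3)→(3,2,3)
g: reduced (well bottom): (3,2,3) with a≤c, −a<b≤a
reduced forms (3, 2, 3) vs (3, 2, 3) ⇒ equivalent

yes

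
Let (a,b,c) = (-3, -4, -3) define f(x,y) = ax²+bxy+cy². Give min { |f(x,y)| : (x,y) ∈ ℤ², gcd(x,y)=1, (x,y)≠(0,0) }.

translate: b→-2 (≡4 mod 6), so (3,4,3)→(3,-2,2)
flip: (3,-2,2)→(2,2,3)
reduced (well bottom): (2,2,3) with a≤c, −a<b≤a
well minimum |f| = |-2| = 2 (negative-definite)

2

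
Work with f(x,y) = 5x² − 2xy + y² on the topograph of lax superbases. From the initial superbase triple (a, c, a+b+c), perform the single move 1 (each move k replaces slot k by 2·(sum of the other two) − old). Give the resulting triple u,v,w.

start (5,1,4) = (f(1,0),f(0,1),f(1,1))
replace slot 1: 2·(1+4) − 5 = 5 → (5,1,4)

5,1,4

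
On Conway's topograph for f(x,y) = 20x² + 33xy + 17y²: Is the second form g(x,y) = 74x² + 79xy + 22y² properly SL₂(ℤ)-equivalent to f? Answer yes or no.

D₁ = -271, D₂ = -271
f: translate: b→-7 (≡33 mod 40), so (20,33,17)→(20,-7,4)
f: flip: (20,-7,4)→(4,7,20)
f: translate: b→-1 (≡7 mod 8), so (4,7,20)→(4,-1,17)
f: reduced (well bottom): (4,-1,17) with a≤c, −a<b≤a
g: translate: b→-69 (≡79 mod 148), so (74,79,22)→(74,-69,17)
g: flip: (74,-69,17)→(17,69,74)
g: translate: b→1 (≡69 mod 34), so (17,69,74)→(17,1,4)
g: flip: (17,1,4)→(4,-1,17)
g: reduced (well bottom): (4,-1,17) with a≤c, −a<b≤a
reduced forms (4, -1, 17) vs (4, -1, 17) ⇒ equivalent

yes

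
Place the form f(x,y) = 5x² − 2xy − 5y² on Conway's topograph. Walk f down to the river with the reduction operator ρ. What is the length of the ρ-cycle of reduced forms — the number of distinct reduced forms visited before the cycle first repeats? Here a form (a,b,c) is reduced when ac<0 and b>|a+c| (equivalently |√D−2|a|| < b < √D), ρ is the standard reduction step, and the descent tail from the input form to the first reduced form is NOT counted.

D = 104, ⌊√D⌋ = 10
descent: ρ → (-5,2,5)  [lands on river]
river: ρ → (5,8,-2)
river: ρ → (-2,8,5)
river: ρ → (5,2,-5)
river: ρ → (-5,8,2)
river: ρ → (2,8,-5)
ρ-cycle length = 6 (tail of 1 descent step not counted)

6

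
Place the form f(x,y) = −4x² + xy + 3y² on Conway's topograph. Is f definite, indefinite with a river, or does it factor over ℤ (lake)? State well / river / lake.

D = b²−4ac = 1² − 4·(-4)·3 = 49
D = 7² is a perfect square ⇒ form factors over ℤ ⇒ lakes

lake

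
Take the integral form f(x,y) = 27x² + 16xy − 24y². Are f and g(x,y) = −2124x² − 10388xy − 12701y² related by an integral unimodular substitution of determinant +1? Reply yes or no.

D₁ = 2848, D₂ = 2848
river cycle of f (length 8): (-24, 32, 19), (19, 44, -12), (-12, 52, 3), (3, 50, -29), (-29, 8, 24), (24, 40, -13), (-13, 38, 27), (27, 16, -24)
river cycle of g (length 8): (-24, 32, 19), (19, 44, -12), (-12, 52, 3), (3, 50, -29), (-29, 8, 24), (24, 40, -13), (-13, 38, 27), (27, 16, -24)
cycles coincide ⇒ equivalent

yes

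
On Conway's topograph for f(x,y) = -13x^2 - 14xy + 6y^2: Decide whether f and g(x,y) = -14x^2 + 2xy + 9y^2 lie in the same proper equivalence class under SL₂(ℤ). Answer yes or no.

D₁ = 508, D₂ = 508
river cycle of f (length 12): (6, 14, -13), (-13, 12, 7), (7, 16, -9), (-9, 20, 3), (3, 22, -2), (-2, 22, 3), (3, 20, -9), (-9, 16, 7), (7, 12, -13), (-13, 14, 6), … (2 more)
river cycle of g (length 12): (9, 16, -7), (-7, 12, 13), (13, 14, -6), (-6, 22, 1), (1, 22, -6), (-6, 14, 13), (13, 12, -7), (-7, 16, 9), (9, 20, -3), (-3, 22, 2), … (2 more)
cycles differ ⇒ inequivalent

no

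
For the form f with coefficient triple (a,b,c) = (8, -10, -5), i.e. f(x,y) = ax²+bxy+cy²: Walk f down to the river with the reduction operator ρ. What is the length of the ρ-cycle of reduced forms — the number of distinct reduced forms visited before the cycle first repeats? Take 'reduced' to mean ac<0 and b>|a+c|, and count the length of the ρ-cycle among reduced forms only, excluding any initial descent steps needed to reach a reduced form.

D = 260, ⌊√D⌋ = 16
descent: ρ → (-5,10,8)  [lands on river]
river: ρ → (8,6,-7)
river: ρ → (-7,8,7)
river: ρ → (7,6,-8)
river: ρ → (-8,10,5)
river: ρ → (5,10,-8)
river: ρ → (-8,6,7)
river: ρ → (7,8,-7)
river: ρ → (-7,6,8)
river: ρ → (8,10,-5)
ρ-cycle length = 10 (tail of 1 descent step not counted)

10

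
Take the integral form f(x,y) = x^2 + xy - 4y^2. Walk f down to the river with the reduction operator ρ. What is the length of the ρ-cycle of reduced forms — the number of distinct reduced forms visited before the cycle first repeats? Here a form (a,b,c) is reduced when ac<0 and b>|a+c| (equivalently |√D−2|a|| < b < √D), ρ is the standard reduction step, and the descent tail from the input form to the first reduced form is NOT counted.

D = 17, ⌊√D⌋ = 4
descent: ρ → (-4,-1,1)
descent: ρ → (1,3,-2)  [lands on river]
river: ρ → (-2,1,2)
river: ρ → (2,3,-1)
river: ρ → (-1,3,2)
river: ρ → (2,1,-2)
river: ρ → (-2,3,1)
ρ-cycle length = 6 (tail of 2 descent steps not counted)

6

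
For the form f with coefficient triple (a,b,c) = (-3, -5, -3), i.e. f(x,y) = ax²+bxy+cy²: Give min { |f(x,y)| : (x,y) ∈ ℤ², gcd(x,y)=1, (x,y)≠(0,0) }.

translate: b→-1 (≡5 mod 6), so (3,5,3)→(3,-1,1)
flip: (3,-1,1)→(1,1,3)
reduced (well bottom): (1,1,3) with a≤c, −a<b≤a
well minimum |f| = |-1| = 1 (negative-definite)

1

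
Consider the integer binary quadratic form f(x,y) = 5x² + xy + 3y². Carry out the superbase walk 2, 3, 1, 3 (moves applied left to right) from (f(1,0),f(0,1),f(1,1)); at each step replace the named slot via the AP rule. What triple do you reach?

start (5,3,9) = (f(1,0),f(0,1),f(1,1))
replace slot 2: 2·(5+9) − 3 = 25 → (5,25,9)
replace slot 3: 2·(5+25) − 9 = 51 → (5,25,51)
replace slot 1: 2·(25+51) − 5 = 147 → (147,25,51)
replace slot 3: 2·(147+25) − 51 = 293 → (147,25,293)

147,25,293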